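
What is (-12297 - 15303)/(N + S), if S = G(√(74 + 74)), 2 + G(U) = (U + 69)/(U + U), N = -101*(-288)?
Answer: -52805571200/55649609859 + 846400*√37/55649609859 ≈ -0.94880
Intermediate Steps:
N = 29088
G(U) = -2 + (69 + U)/(2*U) (G(U) = -2 + (U + 69)/(U + U) = -2 + (69 + U)/((2*U)) = -2 + (69 + U)*(1/(2*U)) = -2 + (69 + U)/(2*U))
S = 3*√37*(23 - 2*√37)/148 (S = 3*(23 - √(74 + 74))/(2*(√(74 + 74))) = 3*(23 - √148)/(2*(√148)) = 3*(23 - 2*√37)/(2*((2*√37))) = 3*(√37/74)*(23 - 2*√37)/2 = 3*√37*(23 - 2*√37)/148 ≈ 1.3359)
(-12297 - 15303)/(N + S) = (-12297 - 15303)/(29088 + (-3/2 + 69*√37/148)) = -27600/(58173/2 + 69*√37/148)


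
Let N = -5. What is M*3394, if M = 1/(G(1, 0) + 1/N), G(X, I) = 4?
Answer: 16970/19 ≈ 893.16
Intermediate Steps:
M = 5/19 (M = 1/(4 + 1/(-5)) = 1/(4 - ⅕) = 1/(19/5) = 5/19 ≈ 0.26316)
M*3394 = (5/19)*3394 = 16970/19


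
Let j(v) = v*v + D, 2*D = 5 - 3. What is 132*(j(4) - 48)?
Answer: -4092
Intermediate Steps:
D = 1 (D = (5 - 3)/2 = (½)*2 = 1)
j(v) = 1 + v² (j(v) = v*v + 1 = v² + 1 = 1 + v²)
132*(j(4) - 48) = 132*((1 + 4²) - 48) = 132*((1 + 16) - 48) = 132*(17 - 48) = 132*(-31) = -4092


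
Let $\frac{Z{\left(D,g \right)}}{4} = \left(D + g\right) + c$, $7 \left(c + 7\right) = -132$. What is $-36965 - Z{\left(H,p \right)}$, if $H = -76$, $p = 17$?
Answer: $- \frac{256379}{7} \approx -36626.0$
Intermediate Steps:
$c = - \frac{181}{7}$ ($c = -7 + \frac{1}{7} \left(-132\right) = -7 - \frac{132}{7} = - \frac{181}{7} \approx -25.857$)
$Z{\left(D,g \right)} = - \frac{724}{7} + 4 D + 4 g$ ($Z{\left(D,g \right)} = 4 \left(\left(D + g\right) - \frac{181}{7}\right) = 4 \left(- \frac{181}{7} + D + g\right) = - \frac{724}{7} + 4 D + 4 g$)
$-36965 - Z{\left(H,p \right)} = -36965 - \left(- \frac{724}{7} + 4 \left(-76\right) + 4 \cdot 17\right) = -36965 - \left(- \frac{724}{7} - 304 + 68\right) = -36965 - - \frac{2376}{7} = -36965 + \frac{2376}{7} = - \frac{256379}{7}$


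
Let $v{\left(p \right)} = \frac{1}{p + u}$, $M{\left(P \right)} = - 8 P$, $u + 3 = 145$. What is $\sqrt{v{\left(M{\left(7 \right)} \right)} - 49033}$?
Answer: $\frac{i \sqrt{362647982}}{86} \approx 221.43 i$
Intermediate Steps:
$u = 142$ ($u = -3 + 145 = 142$)
$v{\left(p \right)} = \frac{1}{142 + p}$ ($v{\left(p \right)} = \frac{1}{p + 142} = \frac{1}{142 + p}$)
$\sqrt{v{\left(M{\left(7 \right)} \right)} - 49033} = \sqrt{\frac{1}{142 - 56} - 49033} = \sqrt{\frac{1}{86} - 49033} = \sqrt{- \frac{4216837}{86}} = \frac{i \sqrt{362647982}}{86}$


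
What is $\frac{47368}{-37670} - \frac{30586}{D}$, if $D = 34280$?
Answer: $- \frac{138797483}{64566380} \approx -2.1497$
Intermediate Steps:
$\frac{47368}{-37670} - \frac{30586}{D} = \frac{47368}{-37670} - \frac{30586}{34280} = 47368 \left(- \frac{1}{37670}\right) - \frac{15293}{17140} = - \frac{23684}{18835} - \frac{15293}{17140} = - \frac{138797483}{64566380}$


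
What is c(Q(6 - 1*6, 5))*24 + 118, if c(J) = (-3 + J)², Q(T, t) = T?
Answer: 334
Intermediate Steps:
c(Q(6 - 1*6, 5))*24 + 118 = (-3 + (6 - 1*6))²*24 + 118 = (-3 + (6 - 6))²*24 + 118 = (-3 + 0)²*24 + 118 = (-3)²*24 + 118 = 9*24 + 118 = 216 + 118 = 334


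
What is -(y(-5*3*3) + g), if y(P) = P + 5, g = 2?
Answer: 38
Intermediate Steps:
y(P) = 5 + P
-(y(-5*3*3) + g) = -((5 - 5*3*3) + 2) = -((5 - 15*3) + 2) = -((5 - 45) + 2) = -(-40 + 2) = -1*(-38) = 38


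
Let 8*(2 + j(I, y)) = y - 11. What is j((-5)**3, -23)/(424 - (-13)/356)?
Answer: -2225/150957 ≈ -0.014739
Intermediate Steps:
j(I, y) = -27/8 + y/8 (j(I, y) = -2 + (y - 11)/8 = -2 + (-11 + y)/8 = -2 + (-11/8 + y/8) = -27/8 + y/8)
j((-5)**3, -23)/(424 - (-13)/356) = (-27/8 + (1/8)*(-23))/(424 - (-13)/356) = (-27/8 - 23/8)/(424 - (-13)/356) = -25/(4*(424 - 1*(-13/356))) = -25/(4*(424 + 13/356)) = -25/(4*150957/356) = -25/4*356/150957 = -2225/150957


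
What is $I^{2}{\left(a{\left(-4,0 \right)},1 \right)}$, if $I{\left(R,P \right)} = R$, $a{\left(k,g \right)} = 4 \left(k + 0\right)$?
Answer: $256$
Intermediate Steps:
$a{\left(k,g \right)} = 4 k$
$I^{2}{\left(a{\left(-4,0 \right)},1 \right)} = \left(4 \left(-4\right)\right)^{2} = \left(-16\right)^{2} = 256$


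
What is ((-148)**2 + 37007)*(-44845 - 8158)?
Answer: -3122459733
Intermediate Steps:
((-148)**2 + 37007)*(-44845 - 8158) = (21904 + 37007)*(-53003) = 58911*(-53003) = -3122459733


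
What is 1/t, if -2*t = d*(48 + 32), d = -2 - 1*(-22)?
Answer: -1/800 ≈ -0.0012500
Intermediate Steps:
d = 20 (d = -2 + 22 = 20)
t = -800 (t = -10*(48 + 32) = -10*80 = -1/2*1600 = -800)
1/t = 1/(-800) = -1/800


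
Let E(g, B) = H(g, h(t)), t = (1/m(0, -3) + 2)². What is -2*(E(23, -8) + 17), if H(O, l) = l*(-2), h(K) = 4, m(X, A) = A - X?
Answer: -18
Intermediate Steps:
t = 25/9 (t = (1/(-3 - 1*0) + 2)² = (1/(-3 + 0) + 2)² = (1/(-3) + 2)² = (1*(-⅓) + 2)² = (-⅓ + 2)² = (5/3)² = 25/9 ≈ 2.7778)
H(O, l) = -2*l
E(g, B) = -8 (E(g, B) = -2*4 = -8)
-2*(E(23, -8) + 17) = -2*(-8 + 17) = -2*9 = -18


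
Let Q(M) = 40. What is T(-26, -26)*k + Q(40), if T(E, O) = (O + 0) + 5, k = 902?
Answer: -18902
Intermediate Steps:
T(E, O) = 5 + O (T(E, O) = O + 5 = 5 + O)
T(-26, -26)*k + Q(40) = (5 - 26)*902 + 40 = -21*902 + 40 = -18942 + 40 = -18902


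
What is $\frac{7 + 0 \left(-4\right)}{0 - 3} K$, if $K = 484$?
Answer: $- \frac{3388}{3} \approx -1129.3$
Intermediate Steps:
$\frac{7 + 0 \left(-4\right)}{0 - 3} K = \frac{7 + 0 \left(-4\right)}{0 - 3} \cdot 484 = \frac{7 + 0}{-3} \cdot 484 = \left(- \frac{1}{3}\right) 7 \cdot 484 = \left(- \frac{7}{3}\right) 484 = - \frac{3388}{3}$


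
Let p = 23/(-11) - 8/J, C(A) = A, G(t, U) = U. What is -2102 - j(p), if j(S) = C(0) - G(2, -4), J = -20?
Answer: -2106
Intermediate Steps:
p = -93/55 (p = 23/(-11) - 8/(-20) = 23*(-1/11) - 8*(-1/20) = -23/11 + ⅖ = -93/55 ≈ -1.6909)
j(S) = 4 (j(S) = 0 - 1*(-4) = 0 + 4 = 4)
-2102 - j(p) = -2102 - 1*4 = -2102 - 4 = -2106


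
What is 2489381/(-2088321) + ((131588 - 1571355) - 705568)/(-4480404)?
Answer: -741476050821/1039613529076 ≈ -0.71322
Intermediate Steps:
2489381/(-2088321) + ((131588 - 1571355) - 705568)/(-4480404) = 2489381*(-1/2088321) + (-1439767 - 705568)*(-1/4480404) = -2489381/2088321 - 2145335*(-1/4480404) = -2489381/2088321 + 2145335/4480404 = -741476050821/1039613529076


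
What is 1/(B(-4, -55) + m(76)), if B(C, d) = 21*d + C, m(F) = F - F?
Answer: -1/1159 ≈ -0.00086281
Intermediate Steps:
m(F) = 0
B(C, d) = C + 21*d
1/(B(-4, -55) + m(76)) = 1/((-4 + 21*(-55)) + 0) = 1/((-4 - 1155) + 0) = 1/(-1159 + 0) = 1/(-1159) = -1/1159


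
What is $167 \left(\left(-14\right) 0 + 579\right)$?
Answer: $96693$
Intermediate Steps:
$167 \left(\left(-14\right) 0 + 579\right) = 167 \left(0 + 579\right) = 167 \cdot 579 = 96693$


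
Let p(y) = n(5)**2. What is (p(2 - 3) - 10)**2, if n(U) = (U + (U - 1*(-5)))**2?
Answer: 2561878225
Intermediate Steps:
n(U) = (5 + 2*U)**2 (n(U) = (U + (U + 5))**2 = (U + (5 + U))**2 = (5 + 2*U)**2)
p(y) = 50625 (p(y) = ((5 + 2*5)**2)**2 = ((5 + 10)**2)**2 = (15**2)**2 = 225**2 = 50625)
(p(2 - 3) - 10)**2 = (50625 - 10)**2 = 50615**2 = 2561878225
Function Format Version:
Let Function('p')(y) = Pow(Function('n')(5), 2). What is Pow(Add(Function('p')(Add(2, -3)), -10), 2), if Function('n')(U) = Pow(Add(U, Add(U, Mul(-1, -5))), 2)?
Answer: 2561878225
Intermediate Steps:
Function('n')(U) = Pow(Add(5, Mul(2, U)), 2) (Function('n')(U) = Pow(Add(U, Add(U, 5)), 2) = Pow(Add(U, Add(5, U)), 2) = Pow(Add(5, Mul(2, U)), 2))
Function('p')(y) = 50625 (Function('p')(y) = Pow(Pow(Add(5, Mul(2, 5)), 2), 2) = Pow(Pow(Add(5, 10), 2), 2) = Pow(Pow(15, 2), 2) = Pow(225, 2) = 50625)
Pow(Add(Function('p')(Add(2, -3)), -10), 2) = Pow(Add(50625, -10), 2) = Pow(50615, 2) = 2561878225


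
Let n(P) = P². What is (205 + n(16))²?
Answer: 212521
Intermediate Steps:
(205 + n(16))² = (205 + 16²)² = (205 + 256)² = 461² = 212521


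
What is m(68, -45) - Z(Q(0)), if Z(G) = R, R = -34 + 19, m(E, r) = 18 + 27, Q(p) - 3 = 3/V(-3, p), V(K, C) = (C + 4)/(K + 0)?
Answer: 60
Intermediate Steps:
V(K, C) = (4 + C)/K
Q(p) = 3 + 3/(-4/3 - p/3) (Q(p) = 3 + 3/(((4 + p)/(-3))) = 3 + 3/((-(4 + p)/3)) = 3 + 3/(-4/3 - p/3))
m(E, r) = 45
R = -15
Z(G) = -15
m(68, -45) - Z(Q(0)) = 45 - 1*(-15) = 45 + 15 = 60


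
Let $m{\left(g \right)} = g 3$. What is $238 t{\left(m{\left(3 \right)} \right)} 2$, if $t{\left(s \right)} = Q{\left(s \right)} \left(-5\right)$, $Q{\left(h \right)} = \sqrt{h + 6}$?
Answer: $- 2380 \sqrt{15} \approx -9217.7$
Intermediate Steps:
$Q{\left(h \right)} = \sqrt{6 + h}$
$m{\left(g \right)} = 3 g$
$t{\left(s \right)} = - 5 \sqrt{6 + s}$ ($t{\left(s \right)} = \sqrt{6 + s} \left(-5\right) = - 5 \sqrt{6 + s}$)
$238 t{\left(m{\left(3 \right)} \right)} 2 = 238 - 5 \sqrt{6 + 3 \cdot 3} \cdot 2 = 238 - 5 \sqrt{6 + 9} \cdot 2 = 238 - 5 \sqrt{15} \cdot 2 = 238 \left(- 10 \sqrt{15}\right) = - 2380 \sqrt{15}$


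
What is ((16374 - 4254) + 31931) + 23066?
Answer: 67117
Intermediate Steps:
((16374 - 4254) + 31931) + 23066 = (12120 + 31931) + 23066 = 44051 + 23066 = 67117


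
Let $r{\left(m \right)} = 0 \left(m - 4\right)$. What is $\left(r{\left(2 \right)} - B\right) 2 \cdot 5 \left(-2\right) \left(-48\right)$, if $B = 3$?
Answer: $-2880$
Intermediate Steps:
$r{\left(m \right)} = 0$ ($r{\left(m \right)} = 0 \left(-4 + m\right) = 0$)
$\left(r{\left(2 \right)} - B\right) 2 \cdot 5 \left(-2\right) \left(-48\right) = \left(0 - 3\right) 2 \cdot 5 \left(-2\right) \left(-48\right) = \left(0 - 3\right) 10 \left(-2\right) \left(-48\right) = \left(-3\right) \left(-20\right) \left(-48\right) = 60 \left(-48\right) = -2880$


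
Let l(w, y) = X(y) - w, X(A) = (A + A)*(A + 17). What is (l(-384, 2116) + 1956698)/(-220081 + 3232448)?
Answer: 10983938/3012367 ≈ 3.6463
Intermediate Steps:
X(A) = 2*A*(17 + A) (X(A) = (2*A)*(17 + A) = 2*A*(17 + A))
l(w, y) = -w + 2*y*(17 + y) (l(w, y) = 2*y*(17 + y) - w = -w + 2*y*(17 + y))
(l(-384, 2116) + 1956698)/(-220081 + 3232448) = ((-1*(-384) + 2*2116*(17 + 2116)) + 1956698)/(-220081 + 3232448) = ((384 + 2*2116*2133) + 1956698)/3012367 = ((384 + 9026856) + 1956698)*(1/3012367) = (9027240 + 1956698)*(1/3012367) = 10983938*(1/3012367) = 10983938/3012367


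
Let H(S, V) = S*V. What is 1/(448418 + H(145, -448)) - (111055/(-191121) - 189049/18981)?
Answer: 1934193226433/183492705618 ≈ 10.541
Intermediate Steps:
1/(448418 + H(145, -448)) - (111055/(-191121) - 189049/18981) = 1/(448418 + 145*(-448)) - (111055/(-191121) - 189049/18981) = 1/(448418 - 64960) - (111055*(-1/191121) - 189049*1/18981) = 1/383458 - (-835/1437 - 189049/18981) = 1/383458 - 1*(-95837516/9091899) = 1/383458 + 95837516/9091899 = 1934193226433/183492705618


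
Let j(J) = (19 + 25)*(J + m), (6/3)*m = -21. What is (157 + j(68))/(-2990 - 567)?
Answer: -2687/3557 ≈ -0.75541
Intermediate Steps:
m = -21/2 (m = (½)*(-21) = -21/2 ≈ -10.500)
j(J) = -462 + 44*J (j(J) = (19 + 25)*(J - 21/2) = 44*(-21/2 + J) = -462 + 44*J)
(157 + j(68))/(-2990 - 567) = (157 + (-462 + 44*68))/(-2990 - 567) = (157 + (-462 + 2992))/(-3557) = (157 + 2530)*(-1/3557) = 2687*(-1/3557) = -2687/3557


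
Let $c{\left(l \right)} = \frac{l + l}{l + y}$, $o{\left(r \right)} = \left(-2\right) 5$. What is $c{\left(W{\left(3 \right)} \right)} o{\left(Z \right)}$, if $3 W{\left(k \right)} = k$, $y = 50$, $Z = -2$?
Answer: $- \frac{20}{51} \approx -0.39216$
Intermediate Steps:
$W{\left(k \right)} = \frac{k}{3}$
$o{\left(r \right)} = -10$
$c{\left(l \right)} = \frac{2 l}{50 + l}$ ($c{\left(l \right)} = \frac{l + l}{l + 50} = \frac{2 l}{50 + l}$)
$c{\left(W{\left(3 \right)} \right)} o{\left(Z \right)} = \frac{2 \cdot \frac{1}{3} \cdot 3}{50 + \frac{1}{3} \cdot 3} \left(-10\right) = 2 \cdot 1 \frac{1}{50 + 1} \left(-10\right) = 2 \cdot 1 \cdot \frac{1}{51} \left(-10\right) = \frac{2}{51} \left(-10\right) = - \frac{20}{51}$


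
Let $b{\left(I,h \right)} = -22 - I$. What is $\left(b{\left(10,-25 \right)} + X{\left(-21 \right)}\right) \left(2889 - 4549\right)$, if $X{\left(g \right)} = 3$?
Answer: $48140$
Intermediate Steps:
$\left(b{\left(10,-25 \right)} + X{\left(-21 \right)}\right) \left(2889 - 4549\right) = \left(\left(-22 - 10\right) + 3\right) \left(2889 - 4549\right) = \left(\left(-22 - 10\right) + 3\right) \left(-1660\right) = \left(-32 + 3\right) \left(-1660\right) = \left(-29\right) \left(-1660\right) = 48140$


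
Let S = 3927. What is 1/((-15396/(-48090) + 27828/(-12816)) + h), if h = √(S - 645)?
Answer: 15071624360660/26692663758833399 + 8141549155600*√3282/26692663758833399 ≈ 0.018038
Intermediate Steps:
h = √3282 (h = √(3927 - 645) = √3282 ≈ 57.289)
1/((-15396/(-48090) + 27828/(-12816)) + h) = 1/((-15396/(-48090) + 27828/(-12816)) + √3282) = 1/((-15396*(-1/48090) + 27828*(-1/12816)) + √3282) = 1/((2566/8015 - 773/356) + √3282) = 1/(-5282099/2853340 + √3282)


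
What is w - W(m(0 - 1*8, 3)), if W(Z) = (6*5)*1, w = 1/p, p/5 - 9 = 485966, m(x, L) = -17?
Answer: -72896249/2429875 ≈ -30.000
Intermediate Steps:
p = 2429875 (p = 45 + 5*485966 = 45 + 2429830 = 2429875)
w = 1/2429875 ≈ 4.1154e-7
W(Z) = 30 (W(Z) = 30*1 = 30)
w - W(m(0 - 1*8, 3)) = 1/2429875 - 1*30 = 1/2429875 - 30 = -72896249/2429875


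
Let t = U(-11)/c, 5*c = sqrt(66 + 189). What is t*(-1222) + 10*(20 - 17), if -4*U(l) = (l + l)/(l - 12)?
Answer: 30 + 6721*sqrt(255)/1173 ≈ 121.50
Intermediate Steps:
U(l) = -l/(2*(-12 + l)) (U(l) = -(l + l)/(4*(l - 12)) = -2*l/(4*(-12 + l)) = -l/(2*(-12 + l)))
c = sqrt(255)/5 (c = sqrt(66 + 189)/5 = sqrt(255)/5 ≈ 3.1937)
t = -11*sqrt(255)/2346 (t = (-1*(-11)/(-24 + 2*(-11)))/((sqrt(255)/5)) = (-1*(-11)/(-24 - 22))*(sqrt(255)/51) = (-1*(-11)/(-46))*(sqrt(255)/51) = (-1*(-11)*(-1/46))*(sqrt(255)/51) = -11*sqrt(255)/2346 ≈ -0.074875)
t*(-1222) + 10*(20 - 17) = -11*sqrt(255)/2346*(-1222) + 10*(20 - 17) = 6721*sqrt(255)/1173 + 10*3 = 6721*sqrt(255)/1173 + 30 = 30 + 6721*sqrt(255)/1173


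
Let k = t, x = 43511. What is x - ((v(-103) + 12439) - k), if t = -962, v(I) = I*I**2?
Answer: 1122837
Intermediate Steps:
v(I) = I**3
k = -962
x - ((v(-103) + 12439) - k) = 43511 - (((-103)**3 + 12439) - 1*(-962)) = 43511 - ((-1092727 + 12439) + 962) = 43511 - (-1080288 + 962) = 43511 - 1*(-1079326) = 43511 + 1079326 = 1122837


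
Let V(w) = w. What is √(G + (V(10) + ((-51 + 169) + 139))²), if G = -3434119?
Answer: I*√3362830 ≈ 1833.8*I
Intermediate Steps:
√(G + (V(10) + ((-51 + 169) + 139))²) = √(-3434119 + (10 + ((-51 + 169) + 139))²) = √(-3434119 + (10 + (118 + 139))²) = √(-3434119 + (10 + 257)²) = √(-3434119 + 267²) = √(-3434119 + 71289) = √(-3362830) = I*√3362830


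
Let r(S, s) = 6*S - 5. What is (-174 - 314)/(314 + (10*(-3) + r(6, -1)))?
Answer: -488/315 ≈ -1.5492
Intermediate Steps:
r(S, s) = -5 + 6*S
(-174 - 314)/(314 + (10*(-3) + r(6, -1))) = (-174 - 314)/(314 + (10*(-3) + (-5 + 6*6))) = -488/(314 + (-30 + (-5 + 36))) = -488/(314 + (-30 + 31)) = -488/(314 + 1) = -488/315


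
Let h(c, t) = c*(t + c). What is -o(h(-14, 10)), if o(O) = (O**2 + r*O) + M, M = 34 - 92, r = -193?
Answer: 7730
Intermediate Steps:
h(c, t) = c*(c + t)
M = -58
o(O) = -58 + O**2 - 193*O (o(O) = (O**2 - 193*O) - 58 = -58 + O**2 - 193*O)
-o(h(-14, 10)) = -(-58 + (-14*(-14 + 10))**2 - (-2702)*(-14 + 10)) = -(-58 + (-14*(-4))**2 - (-2702)*(-4)) = -(-58 + 56**2 - 193*56) = -(-58 + 3136 - 10808) = -1*(-7730) = 7730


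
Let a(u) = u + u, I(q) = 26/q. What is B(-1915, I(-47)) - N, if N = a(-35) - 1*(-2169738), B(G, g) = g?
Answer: -101974422/47 ≈ -2.1697e+6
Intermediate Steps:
a(u) = 2*u
N = 2169668 (N = 2*(-35) - 1*(-2169738) = -70 + 2169738 = 2169668)
B(-1915, I(-47)) - N = 26/(-47) - 1*2169668 = 26*(-1/47) - 2169668 = -26/47 - 2169668 = -101974422/47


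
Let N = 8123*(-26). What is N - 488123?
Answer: -699321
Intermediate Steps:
N = -211198
N - 488123 = -211198 - 488123 = -699321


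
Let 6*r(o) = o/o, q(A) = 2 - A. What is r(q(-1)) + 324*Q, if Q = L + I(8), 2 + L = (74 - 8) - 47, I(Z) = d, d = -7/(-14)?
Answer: 34021/6 ≈ 5670.2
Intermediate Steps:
d = ½ (d = -7*(-1/14) = ½ ≈ 0.50000)
I(Z) = ½
L = 17 (L = -2 + ((74 - 8) - 47) = -2 + (66 - 47) = -2 + 19 = 17)
r(o) = ⅙ (r(o) = (o/o)/6 = (⅙)*1 = ⅙)
Q = 35/2 (Q = 17 + ½ = 35/2 ≈ 17.500)
r(q(-1)) + 324*Q = ⅙ + 324*(35/2) = ⅙ + 5670 = 34021/6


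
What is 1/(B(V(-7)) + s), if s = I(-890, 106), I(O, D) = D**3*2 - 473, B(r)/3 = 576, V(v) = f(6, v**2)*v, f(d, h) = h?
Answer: 1/2383287 ≈ 4.1959e-7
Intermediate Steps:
V(v) = v**3 (V(v) = v**2*v = v**3)
B(r) = 1728 (B(r) = 3*576 = 1728)
I(O, D) = -473 + 2*D**3 (I(O, D) = 2*D**3 - 473 = -473 + 2*D**3)
s = 2381559 (s = -473 + 2*106**3 = -473 + 2*1191016 = -473 + 2382032 = 2381559)
1/(B(V(-7)) + s) = 1/(1728 + 2381559) = 1/2383287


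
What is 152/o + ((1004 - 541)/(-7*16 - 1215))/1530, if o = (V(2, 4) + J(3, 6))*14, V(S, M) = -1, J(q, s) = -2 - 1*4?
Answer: -154326247/99485190 ≈ -1.5512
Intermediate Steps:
J(q, s) = -6 (J(q, s) = -2 - 4 = -6)
o = -98 (o = (-1 - 6)*14 = -7*14 = -98)
152/o + ((1004 - 541)/(-7*16 - 1215))/1530 = 152/(-98) + ((1004 - 541)/(-7*16 - 1215))/1530 = 152*(-1/98) + (463/(-112 - 1215))*(1/1530) = -76/49 + (463/(-1327))*(1/1530) = -76/49 + (463*(-1/1327))*(1/1530) = -76/49 - 463/1327*1/1530 = -76/49 - 463/2030310 = -154326247/99485190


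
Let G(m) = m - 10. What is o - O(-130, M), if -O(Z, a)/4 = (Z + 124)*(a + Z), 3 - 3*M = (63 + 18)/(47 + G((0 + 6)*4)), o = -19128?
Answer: -977304/61 ≈ -16021.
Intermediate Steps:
G(m) = -10 + m
M = 34/61 (M = 1 - (63 + 18)/(3*(47 + (-10 + (0 + 6)*4))) = 1 - 27/(47 + (-10 + 6*4)) = 1 - 27/(47 + (-10 + 24)) = 1 - 27/(47 + 14) = 1 - 27/61 = 34/61 ≈ 0.55738)
O(Z, a) = -4*(124 + Z)*(Z + a) (O(Z, a) = -4*(Z + 124)*(a + Z) = -4*(124 + Z)*(Z + a))
o - O(-130, M) = -19128 - (-496*(-130) - 496*34/61 - 4*(-130)**2 - 4*(-130)*34/61) = -19128 - (64480 - 16864/61 - 4*16900 + 17680/61) = -19128 - (64480 - 16864/61 - 67600 + 17680/61) = -19128 - 1*(-189504/61) = -19128 + 189504/61 = -977304/61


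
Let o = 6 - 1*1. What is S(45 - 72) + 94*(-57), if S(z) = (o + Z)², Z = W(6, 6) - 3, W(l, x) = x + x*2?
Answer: -4958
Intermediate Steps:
o = 5 (o = 6 - 1 = 5)
W(l, x) = 3*x (W(l, x) = x + 2*x = 3*x)
Z = 15 (Z = 3*6 - 3 = 18 - 3 = 15)
S(z) = 400 (S(z) = (5 + 15)² = 20² = 400)
S(45 - 72) + 94*(-57) = 400 + 94*(-57) = 400 - 5358 = -4958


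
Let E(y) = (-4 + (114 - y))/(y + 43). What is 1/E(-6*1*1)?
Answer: 37/116 ≈ 0.31897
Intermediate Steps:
E(y) = (110 - y)/(43 + y)
1/E(-6*1*1) = 1/((110 - (-6*1))/(43 - 6*1*1)) = 1/((110 - (-6))/(43 - 6*1)) = 1/((110 - 1*(-6))/(43 - 6)) = 1/((110 + 6)/37) = 1/((1/37)*116) = 1/(116/37) = 37/116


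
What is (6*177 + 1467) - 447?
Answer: 2082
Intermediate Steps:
(6*177 + 1467) - 447 = (1062 + 1467) - 447 = 2529 - 447 = 2082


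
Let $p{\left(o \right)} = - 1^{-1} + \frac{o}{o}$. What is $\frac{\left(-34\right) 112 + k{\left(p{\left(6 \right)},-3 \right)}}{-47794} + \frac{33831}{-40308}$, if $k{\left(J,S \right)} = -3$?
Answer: $- \frac{243884171}{321080092} \approx -0.75957$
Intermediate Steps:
$p{\left(o \right)} = 0$ ($p{\left(o \right)} = \left(-1\right) 1 + 1 = -1 + 1 = 0$)
$\frac{\left(-34\right) 112 + k{\left(p{\left(6 \right)},-3 \right)}}{-47794} + \frac{33831}{-40308} = \frac{\left(-34\right) 112 - 3}{-47794} + \frac{33831}{-40308} = \left(-3808 - 3\right) \left(- \frac{1}{47794}\right) + 33831 \left(- \frac{1}{40308}\right) = \left(-3811\right) \left(- \frac{1}{47794}\right) - \frac{11277}{13436} = \frac{3811}{47794} - \frac{11277}{13436} = - \frac{243884171}{321080092}$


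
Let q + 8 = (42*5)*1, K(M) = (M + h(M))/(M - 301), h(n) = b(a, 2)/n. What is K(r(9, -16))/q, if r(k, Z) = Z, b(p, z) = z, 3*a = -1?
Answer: 129/512272 ≈ 0.00025182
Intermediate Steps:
a = -⅓ (a = (⅓)*(-1) = -⅓ ≈ -0.33333)
h(n) = 2/n
K(M) = (M + 2/M)/(-301 + M) (K(M) = (M + 2/M)/(M - 301) = (M + 2/M)/(-301 + M))
q = 202 (q = -8 + (42*5)*1 = -8 + 210*1 = -8 + 210 = 202)
K(r(9, -16))/q = ((2 + (-16)²)/((-16)*(-301 - 16)))/202 = -1/16*(2 + 256)/(-317)*(1/202) = -1/16*(-1/317)*258*(1/202) = (129/2536)*(1/202) = 129/512272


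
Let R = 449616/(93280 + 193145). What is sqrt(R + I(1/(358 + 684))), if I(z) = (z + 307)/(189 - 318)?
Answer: I*sqrt(1642645033748382)/45030030 ≈ 0.90006*I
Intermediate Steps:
R = 7888/5025 (R = 449616/286425 = 449616*(1/286425) = 7888/5025 ≈ 1.5698)
I(z) = -307/129 - z/129 (I(z) = (307 + z)/(-129) = (307 + z)*(-1/129) = -307/129 - z/129)
sqrt(R + I(1/(358 + 684))) = sqrt(7888/5025 + (-307/129 - 1/(129*(358 + 684)))) = sqrt(7888/5025 + (-307/129 - 1/129/1042)) = sqrt(7888/5025 + (-307/129 - 1/129*1/1042)) = sqrt(7888/5025 + (-307/129 - 1/134418)) = sqrt(7888/5025 - 319895/134418) = sqrt(-182394397/225150150) = I*sqrt(1642645033748382)/45030030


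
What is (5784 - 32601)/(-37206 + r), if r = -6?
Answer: 1277/1772 ≈ 0.72065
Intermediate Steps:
(5784 - 32601)/(-37206 + r) = (5784 - 32601)/(-37206 - 6) = -26817/(-37212) = -26817*(-1/37212) = 1277/1772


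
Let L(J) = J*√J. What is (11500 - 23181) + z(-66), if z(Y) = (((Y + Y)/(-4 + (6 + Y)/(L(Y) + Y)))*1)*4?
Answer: (-254078*√66 + 195673*I)/(-17*I + 22*√66) ≈ -11549.0 - 3.6596*I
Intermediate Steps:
L(J) = J^(3/2)
z(Y) = 8*Y/(-4 + (6 + Y)/(Y + Y^(3/2))) (z(Y) = (((Y + Y)/(-4 + (6 + Y)/(Y^(3/2) + Y)))*1)*4 = (((2*Y)/(-4 + (6 + Y)/(Y + Y^(3/2))))*1)*4 = ((2*Y/(-4 + (6 + Y)/(Y + Y^(3/2))))*1)*4 = (2*Y/(-4 + (6 + Y)/(Y + Y^(3/2))))*4 = 8*Y/(-4 + (6 + Y)/(Y + Y^(3/2))))
(11500 - 23181) + z(-66) = (11500 - 23181) - 8*(-66)*(-66 + (-66)^(3/2))/(-6 + 3*(-66) + 4*(-66)^(3/2)) = -11681 - 8*(-66)*(-66 - 66*I*√66)/(-6 - 198 + 4*(-66*I*√66)) = -11681 - 8*(-66)*(-66 - 66*I*√66)/(-6 - 198 - 264*I*√66) = -11681 - 8*(-66)*(-66 - 66*I*√66)/(-204 - 264*I*√66) = -11681 + 528*(-66 - 66*I*√66)/(-204 - 264*I*√66)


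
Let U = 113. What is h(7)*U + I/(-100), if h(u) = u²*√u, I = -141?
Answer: 141/100 + 5537*√7 ≈ 14651.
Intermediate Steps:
h(u) = u^(5/2)
h(7)*U + I/(-100) = 7^(5/2)*113 - 141/(-100) = (49*√7)*113 - 141*(-1/100) = 5537*√7 + 141/100 = 141/100 + 5537*√7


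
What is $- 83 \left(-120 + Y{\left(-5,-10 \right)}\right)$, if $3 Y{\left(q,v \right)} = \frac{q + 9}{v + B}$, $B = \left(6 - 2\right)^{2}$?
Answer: $\frac{89474}{9} \approx 9941.6$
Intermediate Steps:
$B = 16$ ($B = 4^{2} = 16$)
$Y{\left(q,v \right)} = \frac{9 + q}{3 \left(16 + v\right)}$ ($Y{\left(q,v \right)} = \frac{\left(q + 9\right) \frac{1}{v + 16}}{3} = \frac{\left(9 + q\right) \frac{1}{16 + v}}{3} = \frac{\frac{1}{16 + v} \left(9 + q\right)}{3} = \frac{9 + q}{3 \left(16 + v\right)}$)
$- 83 \left(-120 + Y{\left(-5,-10 \right)}\right) = - 83 \left(-120 + \frac{9 - 5}{3 \left(16 - 10\right)}\right) = - 83 \left(-120 + \frac{1}{3} \cdot \frac{1}{6} \cdot 4\right) = - 83 \left(-120 + \frac{2}{9}\right) = \left(-83\right) \left(- \frac{1078}{9}\right) = \frac{89474}{9}$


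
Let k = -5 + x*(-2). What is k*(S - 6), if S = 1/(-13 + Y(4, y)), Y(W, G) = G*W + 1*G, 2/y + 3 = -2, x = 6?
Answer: 1547/15 ≈ 103.13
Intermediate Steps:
y = -2/5 (y = 2/(-3 - 2) = 2/(-5) = 2*(-1/5) = -2/5 ≈ -0.40000)
Y(W, G) = G + G*W (Y(W, G) = G*W + G = G + G*W)
S = -1/15 (S = 1/(-13 - 2*(1 + 4)/5) = 1/(-13 - 2/5*5) = 1/(-13 - 2) = 1/(-15) = -1/15 ≈ -0.066667)
k = -17 (k = -5 + 6*(-2) = -5 - 12 = -17)
k*(S - 6) = -17*(-1/15 - 6) = -17*(-91/15) = 1547/15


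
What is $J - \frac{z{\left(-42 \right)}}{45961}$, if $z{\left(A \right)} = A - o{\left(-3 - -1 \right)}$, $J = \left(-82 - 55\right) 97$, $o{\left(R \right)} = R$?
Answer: $- \frac{610775689}{45961} \approx -13289.0$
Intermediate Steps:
$J = -13289$ ($J = \left(-137\right) 97 = -13289$)
$z{\left(A \right)} = 2 + A$ ($z{\left(A \right)} = A - \left(-3 - -1\right) = A - \left(-3 + 1\right) = A - -2 = A + 2 = 2 + A$)
$J - \frac{z{\left(-42 \right)}}{45961} = -13289 - \frac{2 - 42}{45961} = -13289 - \left(-40\right) \frac{1}{45961} = -13289 - - \frac{40}{45961} = -13289 + \frac{40}{45961} = - \frac{610775689}{45961}$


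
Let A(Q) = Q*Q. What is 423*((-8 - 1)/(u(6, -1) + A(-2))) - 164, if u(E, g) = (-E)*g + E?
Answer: -6431/16 ≈ -401.94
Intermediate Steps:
A(Q) = Q²
u(E, g) = E - E*g (u(E, g) = -E*g + E = E - E*g)
423*((-8 - 1)/(u(6, -1) + A(-2))) - 164 = 423*((-8 - 1)/(6*(1 - 1*(-1)) + (-2)²)) - 164 = 423*(-9/(6*(1 + 1) + 4)) - 164 = 423*(-9/(6*2 + 4)) - 164 = 423*(-9/(12 + 4)) - 164 = 423*(-9/16) - 164 = -3807/16 - 164 = -6431/16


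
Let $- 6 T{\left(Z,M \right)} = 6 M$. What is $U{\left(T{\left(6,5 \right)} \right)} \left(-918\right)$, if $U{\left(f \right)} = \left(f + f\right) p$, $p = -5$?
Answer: $-45900$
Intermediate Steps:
$T{\left(Z,M \right)} = - M$ ($T{\left(Z,M \right)} = - \frac{6 M}{6} = - M$)
$U{\left(f \right)} = - 10 f$ ($U{\left(f \right)} = \left(f + f\right) \left(-5\right) = 2 f \left(-5\right) = - 10 f$)
$U{\left(T{\left(6,5 \right)} \right)} \left(-918\right) = - 10 \left(\left(-1\right) 5\right) \left(-918\right) = \left(-10\right) \left(-5\right) \left(-918\right) = 50 \left(-918\right) = -45900$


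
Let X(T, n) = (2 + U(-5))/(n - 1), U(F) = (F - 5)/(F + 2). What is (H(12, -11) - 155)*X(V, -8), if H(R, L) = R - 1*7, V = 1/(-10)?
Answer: 800/9 ≈ 88.889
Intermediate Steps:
U(F) = (-5 + F)/(2 + F)
V = -1/10 ≈ -0.10000
H(R, L) = -7 + R (H(R, L) = R - 7 = -7 + R)
X(T, n) = 16/(3*(-1 + n)) (X(T, n) = (2 + (-5 - 5)/(2 - 5))/(n - 1) = (2 - 10/(-3))/(-1 + n) = (2 - 1/3*(-10))/(-1 + n) = (2 + 10/3)/(-1 + n) = 16/(3*(-1 + n)))
(H(12, -11) - 155)*X(V, -8) = ((-7 + 12) - 155)*(16/(3*(-1 - 8))) = (5 - 155)*((16/3)/(-9)) = -800*(-1)/9 = -150*(-16/27) = 800/9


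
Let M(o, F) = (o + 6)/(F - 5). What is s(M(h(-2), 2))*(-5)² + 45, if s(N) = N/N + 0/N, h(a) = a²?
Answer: 70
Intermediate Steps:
M(o, F) = (6 + o)/(-5 + F)
s(N) = 1 (s(N) = 1 + 0 = 1)
s(M(h(-2), 2))*(-5)² + 45 = 1*(-5)² + 45 = 1*25 + 45 = 25 + 45 = 70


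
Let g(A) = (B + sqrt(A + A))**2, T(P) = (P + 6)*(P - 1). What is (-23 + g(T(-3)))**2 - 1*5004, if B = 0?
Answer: -2795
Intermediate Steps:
T(P) = (-1 + P)*(6 + P) (T(P) = (6 + P)*(-1 + P) = (-1 + P)*(6 + P))
g(A) = 2*A (g(A) = (0 + sqrt(A + A))**2 = (0 + sqrt(2*A))**2 = (0 + sqrt(2)*sqrt(A))**2 = (sqrt(2)*sqrt(A))**2 = 2*A)
(-23 + g(T(-3)))**2 - 1*5004 = (-23 + 2*(-6 + (-3)**2 + 5*(-3)))**2 - 1*5004 = (-23 + 2*(-6 + 9 - 15))**2 - 5004 = (-23 + 2*(-12))**2 - 5004 = (-23 - 24)**2 - 5004 = (-47)**2 - 5004 = 2209 - 5004 = -2795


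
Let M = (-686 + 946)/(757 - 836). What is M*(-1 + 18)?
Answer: -4420/79 ≈ -55.949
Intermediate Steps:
M = -260/79 (M = 260/(-79) = 260*(-1/79) = -260/79 ≈ -3.2911)
M*(-1 + 18) = -260*(-1 + 18)/79 = -260/79*17 = -4420/79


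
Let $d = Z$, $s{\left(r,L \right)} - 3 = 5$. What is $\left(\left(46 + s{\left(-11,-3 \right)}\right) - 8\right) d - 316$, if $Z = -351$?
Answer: $-16462$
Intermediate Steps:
$s{\left(r,L \right)} = 8$ ($s{\left(r,L \right)} = 3 + 5 = 8$)
$d = -351$
$\left(\left(46 + s{\left(-11,-3 \right)}\right) - 8\right) d - 316 = \left(\left(46 + 8\right) - 8\right) \left(-351\right) - 316 = \left(54 - 8\right) \left(-351\right) - 316 = 46 \left(-351\right) - 316 = -16146 - 316 = -16462$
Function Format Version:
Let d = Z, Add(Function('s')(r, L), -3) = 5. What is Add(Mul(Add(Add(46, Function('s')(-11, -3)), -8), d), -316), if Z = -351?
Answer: -16462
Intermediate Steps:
Function('s')(r, L) = 8 (Function('s')(r, L) = Add(3, 5) = 8)
d = -351
Add(Mul(Add(Add(46, Function('s')(-11, -3)), -8), d), -316) = Add(Mul(Add(Add(46, 8), -8), -351), -316) = Add(Mul(Add(54, -8), -351), -316) = Add(Mul(46, -351), -316) = Add(-16146, -316) = -16462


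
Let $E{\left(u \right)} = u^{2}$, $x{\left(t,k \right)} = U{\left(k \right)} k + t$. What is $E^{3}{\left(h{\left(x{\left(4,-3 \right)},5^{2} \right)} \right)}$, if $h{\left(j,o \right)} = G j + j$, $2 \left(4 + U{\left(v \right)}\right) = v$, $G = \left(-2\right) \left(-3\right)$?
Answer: $\frac{558845013849409}{64} \approx 8.732 \cdot 10^{12}$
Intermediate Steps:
$G = 6$
$U{\left(v \right)} = -4 + \frac{v}{2}$
$x{\left(t,k \right)} = t + k \left(-4 + \frac{k}{2}\right)$ ($x{\left(t,k \right)} = \left(-4 + \frac{k}{2}\right) k + t = k \left(-4 + \frac{k}{2}\right) + t = t + k \left(-4 + \frac{k}{2}\right)$)
$h{\left(j,o \right)} = 7 j$ ($h{\left(j,o \right)} = 6 j + j = 7 j$)
$E^{3}{\left(h{\left(x{\left(4,-3 \right)},5^{2} \right)} \right)} = \left(\left(7 \left(4 + \frac{1}{2} \left(-3\right) \left(-8 - 3\right)\right)\right)^{2}\right)^{3} = \left(\left(7 \left(4 + \frac{1}{2} \left(-3\right) \left(-11\right)\right)\right)^{2}\right)^{3} = \left(\left(7 \left(4 + \frac{33}{2}\right)\right)^{2}\right)^{3} = \left(\left(7 \cdot \frac{41}{2}\right)^{2}\right)^{3} = \left(\left(\frac{287}{2}\right)^{2}\right)^{3} = \left(\frac{82369}{4}\right)^{3} = \frac{558845013849409}{64}$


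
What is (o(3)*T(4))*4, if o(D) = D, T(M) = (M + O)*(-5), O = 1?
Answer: -300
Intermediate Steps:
T(M) = -5 - 5*M (T(M) = (M + 1)*(-5) = (1 + M)*(-5) = -5 - 5*M)
(o(3)*T(4))*4 = (3*(-5 - 5*4))*4 = (3*(-5 - 20))*4 = (3*(-25))*4 = -75*4 = -300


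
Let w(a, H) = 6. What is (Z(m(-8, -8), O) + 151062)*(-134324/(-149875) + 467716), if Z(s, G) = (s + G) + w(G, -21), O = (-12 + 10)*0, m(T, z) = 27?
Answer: 2118323791011456/29975 ≈ 7.0670e+10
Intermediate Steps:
O = 0 (O = -2*0 = 0)
Z(s, G) = 6 + G + s (Z(s, G) = (s + G) + 6 = (G + s) + 6 = 6 + G + s)
(Z(m(-8, -8), O) + 151062)*(-134324/(-149875) + 467716) = ((6 + 0 + 27) + 151062)*(-134324/(-149875) + 467716) = (33 + 151062)*(-134324*(-1/149875) + 467716) = 151095*(134324/149875 + 467716) = 151095*(70099069824/149875) = 2118323791011456/29975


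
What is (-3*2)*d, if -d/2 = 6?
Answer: 72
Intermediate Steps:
d = -12 (d = -2*6 = -12)
(-3*2)*d = -3*2*(-12) = -6*(-12) = 72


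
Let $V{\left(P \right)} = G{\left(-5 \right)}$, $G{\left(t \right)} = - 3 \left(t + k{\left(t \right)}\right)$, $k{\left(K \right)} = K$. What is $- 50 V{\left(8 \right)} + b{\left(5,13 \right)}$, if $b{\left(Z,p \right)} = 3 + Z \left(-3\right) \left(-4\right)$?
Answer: $-1437$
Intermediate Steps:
$b{\left(Z,p \right)} = 3 + 12 Z$ ($b{\left(Z,p \right)} = 3 + - 3 Z \left(-4\right) = 3 + 12 Z$)
$G{\left(t \right)} = - 6 t$ ($G{\left(t \right)} = - 3 \left(t + t\right) = - 3 \cdot 2 t = - 6 t$)
$V{\left(P \right)} = 30$ ($V{\left(P \right)} = \left(-6\right) \left(-5\right) = 30$)
$- 50 V{\left(8 \right)} + b{\left(5,13 \right)} = \left(-50\right) 30 + \left(3 + 12 \cdot 5\right) = -1500 + \left(3 + 60\right) = -1500 + 63 = -1437$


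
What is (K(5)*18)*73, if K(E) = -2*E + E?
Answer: -6570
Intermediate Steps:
K(E) = -E
(K(5)*18)*73 = (-1*5*18)*73 = -5*18*73 = -90*73 = -6570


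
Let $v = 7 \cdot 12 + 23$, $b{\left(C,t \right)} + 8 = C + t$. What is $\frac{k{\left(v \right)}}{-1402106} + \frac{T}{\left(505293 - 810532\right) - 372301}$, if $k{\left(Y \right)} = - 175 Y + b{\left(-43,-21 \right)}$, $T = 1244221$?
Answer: $- \frac{865897005023}{474991449620} \approx -1.823$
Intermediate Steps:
$b{\left(C,t \right)} = -8 + C + t$ ($b{\left(C,t \right)} = -8 + \left(C + t\right) = -8 + C + t$)
$v = 107$ ($v = 84 + 23 = 107$)
$k{\left(Y \right)} = -72 - 175 Y$ ($k{\left(Y \right)} = - 175 Y - 72 = -72 - 175 Y$)
$\frac{k{\left(v \right)}}{-1402106} + \frac{T}{\left(505293 - 810532\right) - 372301} = \frac{-72 - 18725}{-1402106} + \frac{1244221}{\left(505293 - 810532\right) - 372301} = \left(-72 - 18725\right) \left(- \frac{1}{1402106}\right) + \frac{1244221}{-305239 - 372301} = \left(-18797\right) \left(- \frac{1}{1402106}\right) + \frac{1244221}{-677540} = \frac{18797}{1402106} + 1244221 \left(- \frac{1}{677540}\right) = \frac{18797}{1402106} - \frac{1244221}{677540} = - \frac{865897005023}{474991449620}$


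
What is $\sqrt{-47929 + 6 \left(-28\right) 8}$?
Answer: $i \sqrt{49273} \approx 221.98 i$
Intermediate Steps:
$\sqrt{-47929 + 6 \left(-28\right) 8} = \sqrt{-47929 - 1344} = \sqrt{-49273} = i \sqrt{49273}$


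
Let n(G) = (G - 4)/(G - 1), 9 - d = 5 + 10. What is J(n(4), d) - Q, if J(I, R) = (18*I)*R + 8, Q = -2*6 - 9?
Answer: 29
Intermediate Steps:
Q = -21 (Q = -12 - 9 = -21)
d = -6 (d = 9 - (5 + 10) = 9 - 1*15 = 9 - 15 = -6)
n(G) = (-4 + G)/(-1 + G)
J(I, R) = 8 + 18*I*R (J(I, R) = 18*I*R + 8 = 8 + 18*I*R)
J(n(4), d) - Q = (8 + 18*((-4 + 4)/(-1 + 4))*(-6)) - 1*(-21) = (8 + 18*(0/3)*(-6)) + 21 = (8 + 18*((⅓)*0)*(-6)) + 21 = (8 + 18*0*(-6)) + 21 = (8 + 0) + 21 = 8 + 21 = 29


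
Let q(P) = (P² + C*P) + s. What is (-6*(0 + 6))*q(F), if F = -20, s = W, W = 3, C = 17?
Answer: -2268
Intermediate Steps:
s = 3
q(P) = 3 + P² + 17*P (q(P) = (P² + 17*P) + 3 = 3 + P² + 17*P)
(-6*(0 + 6))*q(F) = (-6*(0 + 6))*(3 + (-20)² + 17*(-20)) = (-6*6)*(3 + 400 - 340) = -36*63 = -2268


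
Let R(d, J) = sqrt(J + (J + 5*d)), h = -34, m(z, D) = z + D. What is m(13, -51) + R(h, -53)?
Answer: -38 + 2*I*sqrt(69) ≈ -38.0 + 16.613*I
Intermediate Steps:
m(z, D) = D + z
R(d, J) = sqrt(2*J + 5*d)
m(13, -51) + R(h, -53) = (-51 + 13) + sqrt(2*(-53) + 5*(-34)) = -38 + sqrt(-106 - 170) = -38 + sqrt(-276) = -38 + 2*I*sqrt(69)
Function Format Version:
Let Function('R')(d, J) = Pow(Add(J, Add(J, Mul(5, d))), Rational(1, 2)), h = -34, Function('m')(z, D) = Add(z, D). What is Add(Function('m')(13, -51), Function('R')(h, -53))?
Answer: Add(-38, Mul(2, I, Pow(69, Rational(1, 2)))) ≈ Add(-38.000, Mul(16.613, I))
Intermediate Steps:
Function('m')(z, D) = Add(D, z)
Function('R')(d, J) = Pow(Add(Mul(2, J), Mul(5, d)), Rational(1, 2))
Add(Function('m')(13, -51), Function('R')(h, -53)) = Add(Add(-51, 13), Pow(Add(Mul(2, -53), Mul(5, -34)), Rational(1, 2))) = Add(-38, Pow(Add(-106, -170), Rational(1, 2))) = Add(-38, Pow(-276, Rational(1, 2))) = Add(-38, Mul(2, I, Pow(69, Rational(1, 2))))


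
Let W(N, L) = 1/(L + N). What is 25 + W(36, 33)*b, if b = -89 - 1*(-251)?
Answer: 629/23 ≈ 27.348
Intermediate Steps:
b = 162 (b = -89 + 251 = 162)
25 + W(36, 33)*b = 25 + 162/(33 + 36) = 25 + 162/69 = 25 + (1/69)*162 = 25 + 54/23 = 629/23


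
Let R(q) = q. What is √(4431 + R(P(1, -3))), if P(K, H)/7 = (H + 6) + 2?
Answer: √4466 ≈ 66.828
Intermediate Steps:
P(K, H) = 56 + 7*H (P(K, H) = 7*((H + 6) + 2) = 7*((6 + H) + 2) = 7*(8 + H) = 56 + 7*H)
√(4431 + R(P(1, -3))) = √(4431 + (56 + 7*(-3))) = √(4431 + (56 - 21)) = √(4431 + 35) = √4466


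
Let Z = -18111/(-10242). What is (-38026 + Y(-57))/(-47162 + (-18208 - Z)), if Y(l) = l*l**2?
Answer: 762069666/223179217 ≈ 3.4146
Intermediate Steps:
Z = 6037/3414 (Z = -18111*(-1/10242) = 6037/3414 ≈ 1.7683)
Y(l) = l**3
(-38026 + Y(-57))/(-47162 + (-18208 - Z)) = (-38026 + (-57)**3)/(-47162 + (-18208 - 1*6037/3414)) = (-38026 - 185193)/(-47162 + (-18208 - 6037/3414)) = -223219/(-47162 - 62168149/3414) = -223219/(-223179217/3414) = -223219*(-3414/223179217) = 762069666/223179217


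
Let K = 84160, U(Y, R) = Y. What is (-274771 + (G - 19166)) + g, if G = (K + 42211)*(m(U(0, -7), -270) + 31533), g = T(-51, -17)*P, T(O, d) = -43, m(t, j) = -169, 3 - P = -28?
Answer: 3963204774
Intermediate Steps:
P = 31 (P = 3 - 1*(-28) = 3 + 28 = 31)
g = -1333 (g = -43*31 = -1333)
G = 3963500044 (G = (84160 + 42211)*(-169 + 31533) = 126371*31364 = 3963500044)
(-274771 + (G - 19166)) + g = (-274771 + (3963500044 - 19166)) - 1333 = (-274771 + 3963480878) - 1333 = 3963206107 - 1333 = 3963204774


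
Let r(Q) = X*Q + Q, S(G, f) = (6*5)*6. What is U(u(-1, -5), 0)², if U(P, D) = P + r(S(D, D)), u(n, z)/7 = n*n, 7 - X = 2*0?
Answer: 2093809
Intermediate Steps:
X = 7 (X = 7 - 2*0 = 7 - 1*0 = 7 + 0 = 7)
S(G, f) = 180 (S(G, f) = 30*6 = 180)
r(Q) = 8*Q (r(Q) = 7*Q + Q = 8*Q)
u(n, z) = 7*n² (u(n, z) = 7*(n*n) = 7*n²)
U(P, D) = 1440 + P (U(P, D) = P + 8*180 = P + 1440 = 1440 + P)
U(u(-1, -5), 0)² = (1440 + 7*(-1)²)² = (1440 + 7*1)² = (1440 + 7)² = 1447² = 2093809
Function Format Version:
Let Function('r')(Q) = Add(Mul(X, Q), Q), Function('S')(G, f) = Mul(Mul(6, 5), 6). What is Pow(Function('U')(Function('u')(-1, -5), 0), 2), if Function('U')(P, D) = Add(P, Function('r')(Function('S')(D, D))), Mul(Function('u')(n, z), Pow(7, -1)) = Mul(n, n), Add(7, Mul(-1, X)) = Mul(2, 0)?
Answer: 2093809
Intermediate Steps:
X = 7 (X = Add(7, Mul(-1, Mul(2, 0))) = Add(7, Mul(-1, 0)) = Add(7, 0) = 7)
Function('S')(G, f) = 180 (Function('S')(G, f) = Mul(30, 6) = 180)
Function('r')(Q) = Mul(8, Q) (Function('r')(Q) = Add(Mul(7, Q), Q) = Mul(8, Q))
Function('u')(n, z) = Mul(7, Pow(n, 2)) (Function('u')(n, z) = Mul(7, Mul(n, n)) = Mul(7, Pow(n, 2)))
Function('U')(P, D) = Add(1440, P) (Function('U')(P, D) = Add(P, Mul(8, 180)) = Add(P, 1440) = Add(1440, P))
Pow(Function('U')(Function('u')(-1, -5), 0), 2) = Pow(Add(1440, Mul(7, Pow(-1, 2))), 2) = Pow(Add(1440, Mul(7, 1)), 2) = Pow(Add(1440, 7), 2) = Pow(1447, 2) = 2093809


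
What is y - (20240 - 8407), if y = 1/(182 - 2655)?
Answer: -29263010/2473 ≈ -11833.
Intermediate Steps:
y = -1/2473 (y = 1/(-2473) = -1/2473 ≈ -0.00040437)
y - (20240 - 8407) = -1/2473 - (20240 - 8407) = -1/2473 - 1*11833 = -1/2473 - 11833 = -29263010/2473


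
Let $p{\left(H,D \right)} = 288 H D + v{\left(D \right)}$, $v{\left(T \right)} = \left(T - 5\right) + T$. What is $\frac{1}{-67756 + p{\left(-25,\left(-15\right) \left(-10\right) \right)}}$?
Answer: $- \frac{1}{1147461} \approx -8.7149 \cdot 10^{-7}$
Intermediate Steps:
$v{\left(T \right)} = -5 + 2 T$ ($v{\left(T \right)} = \left(-5 + T\right) + T = -5 + 2 T$)
$p{\left(H,D \right)} = -5 + 2 D + 288 D H$ ($p{\left(H,D \right)} = 288 H D + \left(-5 + 2 D\right) = 288 D H + \left(-5 + 2 D\right) = -5 + 2 D + 288 D H$)
$\frac{1}{-67756 + p{\left(-25,\left(-15\right) \left(-10\right) \right)}} = \frac{1}{-67756 + \left(-5 + 2 \left(\left(-15\right) \left(-10\right)\right) + 288 \left(\left(-15\right) \left(-10\right)\right) \left(-25\right)\right)} = \frac{1}{-67756 + \left(-5 + 2 \cdot 150 + 288 \cdot 150 \left(-25\right)\right)} = \frac{1}{-67756 - 1079705} = \frac{1}{-1147461} = - \frac{1}{1147461}$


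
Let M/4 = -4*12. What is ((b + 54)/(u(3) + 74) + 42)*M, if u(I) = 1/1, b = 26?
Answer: -41344/5 ≈ -8268.8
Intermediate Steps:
M = -192 (M = 4*(-4*12) = 4*(-48) = -192)
u(I) = 1
((b + 54)/(u(3) + 74) + 42)*M = ((26 + 54)/(1 + 74) + 42)*(-192) = (80/75 + 42)*(-192) = (80*(1/75) + 42)*(-192) = (16/15 + 42)*(-192) = (646/15)*(-192) = -41344/5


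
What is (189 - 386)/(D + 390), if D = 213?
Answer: -197/603 ≈ -0.32670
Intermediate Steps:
(189 - 386)/(D + 390) = (189 - 386)/(213 + 390) = -197/603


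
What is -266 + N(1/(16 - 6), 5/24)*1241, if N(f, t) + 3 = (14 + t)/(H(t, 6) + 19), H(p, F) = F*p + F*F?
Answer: -4961969/1350 ≈ -3675.5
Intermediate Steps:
H(p, F) = F² + F*p (H(p, F) = F*p + F² = F² + F*p)
N(f, t) = -3 + (14 + t)/(55 + 6*t) (N(f, t) = -3 + (14 + t)/(6*(6 + t) + 19) = -3 + (14 + t)/((36 + 6*t) + 19) = -3 + (14 + t)/(55 + 6*t))
-266 + N(1/(16 - 6), 5/24)*1241 = -266 + ((-151 - 85/24)/(55 + 6*(5/24)))*1241 = -266 + ((-151 - 85/24)/(55 + 6*(5*(1/24))))*1241 = -266 + ((-151 - 17*5/24)/(55 + 6*(5/24)))*1241 = -266 + ((-151 - 85/24)/(55 + 5/4))*1241 = -266 + (-3709/24/(225/4))*1241 = -266 + ((4/225)*(-3709/24))*1241 = -266 - 3709/1350*1241 = -266 - 4602869/1350 = -4961969/1350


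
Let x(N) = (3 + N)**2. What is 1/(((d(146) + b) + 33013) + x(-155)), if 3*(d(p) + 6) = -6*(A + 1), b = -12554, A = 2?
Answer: 1/43551 ≈ 2.2962e-5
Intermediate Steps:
d(p) = -12 (d(p) = -6 + (-6*(2 + 1))/3 = -6 + (-6*3)/3 = -6 + (1/3)*(-18) = -6 - 6 = -12)
1/(((d(146) + b) + 33013) + x(-155)) = 1/(((-12 - 12554) + 33013) + (3 - 155)**2) = 1/((-12566 + 33013) + (-152)**2) = 1/(20447 + 23104) = 1/43551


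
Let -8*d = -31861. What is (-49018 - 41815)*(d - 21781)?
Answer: 12933438371/8 ≈ 1.6167e+9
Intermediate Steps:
d = 31861/8 (d = -⅛*(-31861) = 31861/8 ≈ 3982.6)
(-49018 - 41815)*(d - 21781) = (-49018 - 41815)*(31861/8 - 21781) = -90833*(-142387/8) = 12933438371/8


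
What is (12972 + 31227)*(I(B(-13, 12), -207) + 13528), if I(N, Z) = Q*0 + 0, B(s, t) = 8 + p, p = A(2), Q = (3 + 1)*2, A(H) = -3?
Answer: 597924072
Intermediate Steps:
Q = 8 (Q = 4*2 = 8)
p = -3
B(s, t) = 5 (B(s, t) = 8 - 3 = 5)
I(N, Z) = 0 (I(N, Z) = 8*0 + 0 = 0 + 0 = 0)
(12972 + 31227)*(I(B(-13, 12), -207) + 13528) = (12972 + 31227)*(0 + 13528) = 44199*13528 = 597924072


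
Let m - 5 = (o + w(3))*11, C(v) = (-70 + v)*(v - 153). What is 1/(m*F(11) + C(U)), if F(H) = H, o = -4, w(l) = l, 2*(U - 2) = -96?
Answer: 1/23018 ≈ 4.3444e-5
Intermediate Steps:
U = -46 (U = 2 + (½)*(-96) = 2 - 48 = -46)
C(v) = (-153 + v)*(-70 + v) (C(v) = (-70 + v)*(-153 + v) = (-153 + v)*(-70 + v))
m = -6 (m = 5 + (-4 + 3)*11 = 5 - 1*11 = 5 - 11 = -6)
1/(m*F(11) + C(U)) = 1/(-6*11 + (10710 + (-46)² - 223*(-46))) = 1/(-66 + (10710 + 2116 + 10258)) = 1/(-66 + 23084) = 1/23018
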